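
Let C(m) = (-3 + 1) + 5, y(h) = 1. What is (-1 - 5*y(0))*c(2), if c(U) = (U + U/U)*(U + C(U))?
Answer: -90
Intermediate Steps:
C(m) = 3 (C(m) = -2 + 5 = 3)
c(U) = (1 + U)*(3 + U) (c(U) = (U + U/U)*(U + 3) = (U + 1)*(3 + U) = (1 + U)*(3 + U))
(-1 - 5*y(0))*c(2) = (-1 - 5*1)*(3 + 2**2 + 4*2) = (-1 - 5)*(3 + 4 + 8) = -6*15 = -90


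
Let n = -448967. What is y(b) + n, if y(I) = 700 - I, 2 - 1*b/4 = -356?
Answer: -449699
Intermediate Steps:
b = 1432 (b = 8 - 4*(-356) = 8 + 1424 = 1432)
y(b) + n = (700 - 1*1432) - 448967 = (700 - 1432) - 448967 = -732 - 448967 = -449699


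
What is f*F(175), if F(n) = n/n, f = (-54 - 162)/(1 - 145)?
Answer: 3/2 ≈ 1.5000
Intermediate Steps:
f = 3/2 (f = -216/(-144) = -216*(-1/144) = 3/2 ≈ 1.5000)
F(n) = 1
f*F(175) = (3/2)*1 = 3/2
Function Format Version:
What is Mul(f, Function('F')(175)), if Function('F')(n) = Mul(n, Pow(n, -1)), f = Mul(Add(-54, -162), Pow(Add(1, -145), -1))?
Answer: Rational(3, 2) ≈ 1.5000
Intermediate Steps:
f = Rational(3, 2) (f = Mul(-216, Pow(-144, -1)) = Mul(-216, Rational(-1, 144)) = Rational(3, 2) ≈ 1.5000)
Function('F')(n) = 1
Mul(f, Function('F')(175)) = Mul(Rational(3, 2), 1) = Rational(3, 2)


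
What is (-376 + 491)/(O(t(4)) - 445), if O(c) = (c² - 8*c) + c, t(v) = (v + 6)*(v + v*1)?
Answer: 23/1079 ≈ 0.021316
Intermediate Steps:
t(v) = 2*v*(6 + v) (t(v) = (6 + v)*(v + v) = (6 + v)*(2*v) = 2*v*(6 + v))
O(c) = c² - 7*c
(-376 + 491)/(O(t(4)) - 445) = (-376 + 491)/((2*4*(6 + 4))*(-7 + 2*4*(6 + 4)) - 445) = 115/((2*4*10)*(-7 + 2*4*10) - 445) = 115/(80*(-7 + 80) - 445) = 115/(80*73 - 445) = 115/(5840 - 445) = 115/5395 = 115*(1/5395) = 23/1079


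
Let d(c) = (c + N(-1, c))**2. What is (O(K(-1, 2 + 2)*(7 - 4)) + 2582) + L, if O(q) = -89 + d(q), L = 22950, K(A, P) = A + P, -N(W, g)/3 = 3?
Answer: 25443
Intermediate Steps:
N(W, g) = -9 (N(W, g) = -3*3 = -9)
d(c) = (-9 + c)**2 (d(c) = (c - 9)**2 = (-9 + c)**2)
O(q) = -89 + (-9 + q)**2
(O(K(-1, 2 + 2)*(7 - 4)) + 2582) + L = ((-89 + (-9 + (-1 + (2 + 2))*(7 - 4))**2) + 2582) + 22950 = ((-89 + (-9 + (-1 + 4)*3)**2) + 2582) + 22950 = ((-89 + (-9 + 3*3)**2) + 2582) + 22950 = ((-89 + (-9 + 9)**2) + 2582) + 22950 = ((-89 + 0**2) + 2582) + 22950 = ((-89 + 0) + 2582) + 22950 = (-89 + 2582) + 22950 = 2493 + 22950 = 25443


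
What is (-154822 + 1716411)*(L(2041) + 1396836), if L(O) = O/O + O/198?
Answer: 431897675413763/198 ≈ 2.1813e+12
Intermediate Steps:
L(O) = 1 + O/198 (L(O) = 1 + O*(1/198) = 1 + O/198)
(-154822 + 1716411)*(L(2041) + 1396836) = (-154822 + 1716411)*((1 + (1/198)*2041) + 1396836) = 1561589*((1 + 2041/198) + 1396836) = 1561589*(2239/198 + 1396836) = 1561589*(276575767/198) = 431897675413763/198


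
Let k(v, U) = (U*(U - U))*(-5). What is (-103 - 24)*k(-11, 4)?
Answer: 0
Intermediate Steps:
k(v, U) = 0 (k(v, U) = (U*0)*(-5) = 0*(-5) = 0)
(-103 - 24)*k(-11, 4) = (-103 - 24)*0 = -127*0 = 0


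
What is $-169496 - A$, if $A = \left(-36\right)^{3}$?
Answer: $-122840$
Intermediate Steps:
$A = -46656$
$-169496 - A = -169496 - -46656 = -169496 + 46656 = -122840$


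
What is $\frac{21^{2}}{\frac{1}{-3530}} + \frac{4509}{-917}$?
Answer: $- \frac{1427525919}{917} \approx -1.5567 \cdot 10^{6}$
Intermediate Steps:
$\frac{21^{2}}{\frac{1}{-3530}} + \frac{4509}{-917} = \frac{441}{- \frac{1}{3530}} + 4509 \left(- \frac{1}{917}\right) = 441 \left(-3530\right) - \frac{4509}{917} = -1556730 - \frac{4509}{917} = - \frac{1427525919}{917}$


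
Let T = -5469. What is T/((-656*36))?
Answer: 1823/7872 ≈ 0.23158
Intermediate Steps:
T/((-656*36)) = -5469/((-656*36)) = -5469/(-23616) = -5469*(-1/23616) = 1823/7872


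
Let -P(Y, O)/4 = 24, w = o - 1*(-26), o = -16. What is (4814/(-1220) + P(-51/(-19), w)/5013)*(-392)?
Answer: 792156932/509655 ≈ 1554.3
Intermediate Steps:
w = 10 (w = -16 - 1*(-26) = -16 + 26 = 10)
P(Y, O) = -96 (P(Y, O) = -4*24 = -96)
(4814/(-1220) + P(-51/(-19), w)/5013)*(-392) = (4814/(-1220) - 96/5013)*(-392) = (4814*(-1/1220) - 96*1/5013)*(-392) = (-2407/610 - 32/1671)*(-392) = -4041617/1019310*(-392) = 792156932/509655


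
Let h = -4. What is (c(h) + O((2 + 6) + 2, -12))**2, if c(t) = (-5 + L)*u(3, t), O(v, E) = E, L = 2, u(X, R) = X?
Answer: 441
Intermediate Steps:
c(t) = -9 (c(t) = (-5 + 2)*3 = -3*3 = -9)
(c(h) + O((2 + 6) + 2, -12))**2 = (-9 - 12)**2 = (-21)**2 = 441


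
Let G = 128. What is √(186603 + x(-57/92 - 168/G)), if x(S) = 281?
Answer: 2*√46721 ≈ 432.30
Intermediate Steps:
√(186603 + x(-57/92 - 168/G)) = √(186603 + 281) = √186884 = 2*√46721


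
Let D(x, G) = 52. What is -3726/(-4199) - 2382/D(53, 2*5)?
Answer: -377241/8398 ≈ -44.920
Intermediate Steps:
-3726/(-4199) - 2382/D(53, 2*5) = -3726/(-4199) - 2382/52 = -3726*(-1/4199) - 2382*1/52 = 3726/4199 - 1191/26 = -377241/8398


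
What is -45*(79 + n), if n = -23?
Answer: -2520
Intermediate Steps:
-45*(79 + n) = -45*(79 - 23) = -45*56 = -2520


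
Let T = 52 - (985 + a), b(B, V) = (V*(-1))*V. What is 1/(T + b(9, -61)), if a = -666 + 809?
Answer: -1/4797 ≈ -0.00020846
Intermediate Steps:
b(B, V) = -V**2 (b(B, V) = (-V)*V = -V**2)
a = 143
T = -1076 (T = 52 - (985 + 143) = 52 - 1*1128 = 52 - 1128 = -1076)
1/(T + b(9, -61)) = 1/(-1076 - 1*(-61)**2) = 1/(-1076 - 1*3721) = 1/(-1076 - 3721) = 1/(-4797) = -1/4797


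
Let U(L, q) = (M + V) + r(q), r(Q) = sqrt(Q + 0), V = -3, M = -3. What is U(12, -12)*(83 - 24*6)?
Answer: 366 - 122*I*sqrt(3) ≈ 366.0 - 211.31*I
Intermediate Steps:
r(Q) = sqrt(Q)
U(L, q) = -6 + sqrt(q) (U(L, q) = (-3 - 3) + sqrt(q) = -6 + sqrt(q))
U(12, -12)*(83 - 24*6) = (-6 + sqrt(-12))*(83 - 24*6) = (-6 + 2*I*sqrt(3))*(83 - 144) = (-6 + 2*I*sqrt(3))*(-61) = 366 - 122*I*sqrt(3)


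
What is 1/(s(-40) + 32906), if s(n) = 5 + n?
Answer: 1/32871 ≈ 3.0422e-5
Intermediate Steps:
1/(s(-40) + 32906) = 1/((5 - 40) + 32906) = 1/(-35 + 32906) = 1/32871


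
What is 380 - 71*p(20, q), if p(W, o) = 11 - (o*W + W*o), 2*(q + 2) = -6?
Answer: -14601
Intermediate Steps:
q = -5 (q = -2 + (½)*(-6) = -2 - 3 = -5)
p(W, o) = 11 - 2*W*o (p(W, o) = 11 - (W*o + W*o) = 11 - 2*W*o)
380 - 71*p(20, q) = 380 - 71*(11 - 2*20*(-5)) = 380 - 71*(11 + 200) = 380 - 71*211 = 380 - 14981 = -14601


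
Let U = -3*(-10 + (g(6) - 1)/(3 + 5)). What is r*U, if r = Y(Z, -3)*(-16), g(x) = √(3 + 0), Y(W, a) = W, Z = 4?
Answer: -1944 + 24*√3 ≈ -1902.4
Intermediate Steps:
g(x) = √3
r = -64 (r = 4*(-16) = -64)
U = 243/8 - 3*√3/8 (U = -3*(-10 + (√3 - 1)/(3 + 5)) = -3*(-10 + (-1 + √3)/8) = -3*(-10 + (-1 + √3)*(⅛)) = -3*(-10 + (-⅛ + √3/8)) = -3*(-81/8 + √3/8) = 243/8 - 3*√3/8 ≈ 29.725)
r*U = -64*(243/8 - 3*√3/8) = -1944 + 24*√3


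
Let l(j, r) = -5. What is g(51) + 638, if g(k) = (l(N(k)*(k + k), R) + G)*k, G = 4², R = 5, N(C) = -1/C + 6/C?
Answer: 1199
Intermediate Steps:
N(C) = 5/C
G = 16
g(k) = 11*k (g(k) = (-5 + 16)*k = 11*k)
g(51) + 638 = 11*51 + 638 = 561 + 638 = 1199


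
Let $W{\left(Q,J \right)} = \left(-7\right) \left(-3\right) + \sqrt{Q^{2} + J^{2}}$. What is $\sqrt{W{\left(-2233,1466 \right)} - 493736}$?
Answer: $\sqrt{-493715 + \sqrt{7135445}} \approx 700.75 i$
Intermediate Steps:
$W{\left(Q,J \right)} = 21 + \sqrt{J^{2} + Q^{2}}$
$\sqrt{W{\left(-2233,1466 \right)} - 493736} = \sqrt{\left(21 + \sqrt{1466^{2} + \left(-2233\right)^{2}}\right) - 493736} = \sqrt{\left(21 + \sqrt{2149156 + 4986289}\right) - 493736} = \sqrt{\left(21 + \sqrt{7135445}\right) - 493736} = \sqrt{-493715 + \sqrt{7135445}}$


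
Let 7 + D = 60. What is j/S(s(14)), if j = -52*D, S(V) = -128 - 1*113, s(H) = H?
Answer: 2756/241 ≈ 11.436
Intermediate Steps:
D = 53 (D = -7 + 60 = 53)
S(V) = -241 (S(V) = -128 - 113 = -241)
j = -2756 (j = -52*53 = -2756)
j/S(s(14)) = -2756/(-241) = -2756*(-1/241) = 2756/241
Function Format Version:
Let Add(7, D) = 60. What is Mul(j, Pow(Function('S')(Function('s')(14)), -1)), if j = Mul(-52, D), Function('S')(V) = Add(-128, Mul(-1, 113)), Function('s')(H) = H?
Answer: Rational(2756, 241) ≈ 11.436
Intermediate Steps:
D = 53 (D = Add(-7, 60) = 53)
Function('S')(V) = -241 (Function('S')(V) = Add(-128, -113) = -241)
j = -2756 (j = Mul(-52, 53) = -2756)
Mul(j, Pow(Function('S')(Function('s')(14)), -1)) = Mul(-2756, Pow(-241, -1)) = Mul(-2756, Rational(-1, 241)) = Rational(2756, 241)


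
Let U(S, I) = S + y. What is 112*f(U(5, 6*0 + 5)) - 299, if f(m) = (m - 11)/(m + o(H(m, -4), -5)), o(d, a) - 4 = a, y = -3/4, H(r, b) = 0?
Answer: -6911/13 ≈ -531.62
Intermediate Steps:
y = -¾ (y = -3*¼ = -¾ ≈ -0.75000)
o(d, a) = 4 + a
U(S, I) = -¾ + S (U(S, I) = S - ¾ = -¾ + S)
f(m) = (-11 + m)/(-1 + m) (f(m) = (m - 11)/(m + (4 - 5)) = (-11 + m)/(m - 1) = (-11 + m)/(-1 + m))
112*f(U(5, 6*0 + 5)) - 299 = 112*((-11 + (-¾ + 5))/(-1 + (-¾ + 5))) - 299 = 112*((-11 + 17/4)/(-1 + 17/4)) - 299 = 112*(-27/4/(13/4)) - 299 = 112*((4/13)*(-27/4)) - 299 = 112*(-27/13) - 299 = -3024/13 - 299 = -6911/13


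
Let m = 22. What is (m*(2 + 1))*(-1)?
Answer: -66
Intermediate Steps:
(m*(2 + 1))*(-1) = (22*(2 + 1))*(-1) = (22*3)*(-1) = 66*(-1) = -66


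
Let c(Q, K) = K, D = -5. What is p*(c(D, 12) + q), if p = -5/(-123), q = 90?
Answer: 170/41 ≈ 4.1463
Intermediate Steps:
p = 5/123 (p = -5*(-1/123) = 5/123 ≈ 0.040650)
p*(c(D, 12) + q) = 5*(12 + 90)/123 = (5/123)*102 = 170/41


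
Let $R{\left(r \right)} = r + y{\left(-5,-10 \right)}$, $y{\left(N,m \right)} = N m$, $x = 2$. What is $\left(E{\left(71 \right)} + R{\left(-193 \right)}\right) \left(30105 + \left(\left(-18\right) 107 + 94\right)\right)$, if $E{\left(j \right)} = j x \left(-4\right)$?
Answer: $-20102103$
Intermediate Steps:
$E{\left(j \right)} = - 8 j$ ($E{\left(j \right)} = j 2 \left(-4\right) = 2 j \left(-4\right) = - 8 j$)
$R{\left(r \right)} = 50 + r$ ($R{\left(r \right)} = r - -50 = r + 50 = 50 + r$)
$\left(E{\left(71 \right)} + R{\left(-193 \right)}\right) \left(30105 + \left(\left(-18\right) 107 + 94\right)\right) = \left(\left(-8\right) 71 + \left(50 - 193\right)\right) \left(30105 + \left(\left(-18\right) 107 + 94\right)\right) = \left(-568 - 143\right) \left(30105 + \left(-1926 + 94\right)\right) = - 711 \left(30105 - 1832\right) = \left(-711\right) 28273 = -20102103$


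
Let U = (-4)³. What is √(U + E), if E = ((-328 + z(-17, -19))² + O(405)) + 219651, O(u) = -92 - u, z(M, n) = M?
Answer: √338115 ≈ 581.48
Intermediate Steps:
U = -64
E = 338179 (E = ((-328 - 17)² + (-92 - 1*405)) + 219651 = ((-345)² + (-92 - 405)) + 219651 = (119025 - 497) + 219651 = 118528 + 219651 = 338179)
√(U + E) = √(-64 + 338179) = √338115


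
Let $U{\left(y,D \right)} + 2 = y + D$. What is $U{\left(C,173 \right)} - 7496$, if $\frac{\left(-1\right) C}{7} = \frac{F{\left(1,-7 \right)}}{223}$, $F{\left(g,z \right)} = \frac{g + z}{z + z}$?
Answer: $- \frac{1633478}{223} \approx -7325.0$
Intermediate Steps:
$F{\left(g,z \right)} = \frac{g + z}{2 z}$
$C = - \frac{3}{223}$ ($C = - 7 \frac{\frac{1}{2} \frac{1}{-7} \left(1 - 7\right)}{223} = - 7 \cdot \frac{1}{2} \left(- \frac{1}{7}\right) \left(-6\right) \frac{1}{223} = - 7 \cdot \frac{3}{7} \cdot \frac{1}{223} = \left(-7\right) \frac{3}{1561} = - \frac{3}{223} \approx -0.013453$)
$U{\left(y,D \right)} = -2 + D + y$ ($U{\left(y,D \right)} = -2 + \left(y + D\right) = -2 + \left(D + y\right) = -2 + D + y$)
$U{\left(C,173 \right)} - 7496 = \left(-2 + 173 - \frac{3}{223}\right) - 7496 = \frac{38130}{223} - 7496 = - \frac{1633478}{223}$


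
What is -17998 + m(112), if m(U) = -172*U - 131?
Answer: -37393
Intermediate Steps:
m(U) = -131 - 172*U
-17998 + m(112) = -17998 + (-131 - 172*112) = -17998 + (-131 - 19264) = -17998 - 19395 = -37393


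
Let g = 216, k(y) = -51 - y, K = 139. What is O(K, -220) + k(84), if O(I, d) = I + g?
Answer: 220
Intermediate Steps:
O(I, d) = 216 + I (O(I, d) = I + 216 = 216 + I)
O(K, -220) + k(84) = (216 + 139) + (-51 - 1*84) = 355 + (-51 - 84) = 355 - 135 = 220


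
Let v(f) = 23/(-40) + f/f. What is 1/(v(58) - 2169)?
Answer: -40/86743 ≈ -0.00046113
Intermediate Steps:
v(f) = 17/40 (v(f) = 23*(-1/40) + 1 = -23/40 + 1 = 17/40)
1/(v(58) - 2169) = 1/(17/40 - 2169) = 1/(-86743/40) = -40/86743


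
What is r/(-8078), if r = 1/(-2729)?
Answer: 1/22044862 ≈ 4.5362e-8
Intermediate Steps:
r = -1/2729 ≈ -0.00036643
r/(-8078) = -1/2729/(-8078) = -1/2729*(-1/8078) = 1/22044862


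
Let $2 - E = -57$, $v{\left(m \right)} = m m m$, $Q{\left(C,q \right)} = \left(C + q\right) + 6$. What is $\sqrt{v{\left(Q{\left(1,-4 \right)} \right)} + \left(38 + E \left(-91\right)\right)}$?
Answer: $2 i \sqrt{1326} \approx 72.829 i$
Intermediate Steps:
$Q{\left(C,q \right)} = 6 + C + q$
$v{\left(m \right)} = m^{3}$ ($v{\left(m \right)} = m^{2} m = m^{3}$)
$E = 59$ ($E = 2 - -57 = 2 + 57 = 59$)
$\sqrt{v{\left(Q{\left(1,-4 \right)} \right)} + \left(38 + E \left(-91\right)\right)} = \sqrt{\left(6 + 1 - 4\right)^{3} + \left(38 + 59 \left(-91\right)\right)} = \sqrt{3^{3} + \left(38 - 5369\right)} = \sqrt{27 - 5331} = \sqrt{-5304} = 2 i \sqrt{1326}$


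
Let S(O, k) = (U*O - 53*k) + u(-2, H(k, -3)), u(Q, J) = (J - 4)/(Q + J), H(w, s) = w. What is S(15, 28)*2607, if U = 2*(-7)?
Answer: -57380070/13 ≈ -4.4138e+6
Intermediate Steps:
u(Q, J) = (-4 + J)/(J + Q)
U = -14
S(O, k) = -53*k - 14*O + (-4 + k)/(-2 + k) (S(O, k) = (-14*O - 53*k) + (-4 + k)/(k - 2) = (-53*k - 14*O) + (-4 + k)/(-2 + k) = -53*k - 14*O + (-4 + k)/(-2 + k))
S(15, 28)*2607 = ((-4 + 28 - (-2 + 28)*(14*15 + 53*28))/(-2 + 28))*2607 = ((-4 + 28 - 1*26*(210 + 1484))/26)*2607 = ((-4 + 28 - 1*26*1694)/26)*2607 = ((-4 + 28 - 44044)/26)*2607 = ((1/26)*(-44020))*2607 = -22010/13*2607 = -57380070/13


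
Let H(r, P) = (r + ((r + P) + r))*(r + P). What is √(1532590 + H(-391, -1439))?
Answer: 5*√252502 ≈ 2512.5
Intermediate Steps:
H(r, P) = (P + r)*(P + 3*r) (H(r, P) = (r + ((P + r) + r))*(P + r) = (r + (P + 2*r))*(P + r) = (P + 3*r)*(P + r) = (P + r)*(P + 3*r))
√(1532590 + H(-391, -1439)) = √(1532590 + ((-1439)² + 3*(-391)² + 4*(-1439)*(-391))) = √(1532590 + (2070721 + 3*152881 + 2250596)) = √(1532590 + (2070721 + 458643 + 2250596)) = √(1532590 + 4779960) = √6312550 = 5*√252502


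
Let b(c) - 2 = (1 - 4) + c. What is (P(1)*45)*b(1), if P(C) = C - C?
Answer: 0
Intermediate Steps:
b(c) = -1 + c (b(c) = 2 + ((1 - 4) + c) = 2 + (-3 + c) = -1 + c)
P(C) = 0
(P(1)*45)*b(1) = (0*45)*(-1 + 1) = 0*0 = 0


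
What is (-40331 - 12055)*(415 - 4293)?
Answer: 203152908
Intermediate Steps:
(-40331 - 12055)*(415 - 4293) = -52386*(-3878) = 203152908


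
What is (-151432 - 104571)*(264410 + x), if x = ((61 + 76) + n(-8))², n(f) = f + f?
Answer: -71437893153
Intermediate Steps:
n(f) = 2*f
x = 14641 (x = ((61 + 76) + 2*(-8))² = (137 - 16)² = 121² = 14641)
(-151432 - 104571)*(264410 + x) = (-151432 - 104571)*(264410 + 14641) = -256003*279051 = -71437893153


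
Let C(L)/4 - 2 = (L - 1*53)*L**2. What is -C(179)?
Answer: -16148672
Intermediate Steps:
C(L) = 8 + 4*L**2*(-53 + L) (C(L) = 8 + 4*((L - 1*53)*L**2) = 8 + 4*((L - 53)*L**2) = 8 + 4*((-53 + L)*L**2) = 8 + 4*(L**2*(-53 + L)) = 8 + 4*L**2*(-53 + L))
-C(179) = -(8 - 212*179**2 + 4*179**3) = -(8 - 212*32041 + 4*5735339) = -(8 - 6792692 + 22941356) = -1*16148672 = -16148672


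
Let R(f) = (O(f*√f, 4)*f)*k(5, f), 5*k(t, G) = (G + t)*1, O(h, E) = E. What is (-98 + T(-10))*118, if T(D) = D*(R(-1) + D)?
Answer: 4012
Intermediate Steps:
k(t, G) = G/5 + t/5 (k(t, G) = ((G + t)*1)/5 = (G + t)/5 = G/5 + t/5)
R(f) = 4*f*(1 + f/5) (R(f) = (4*f)*(f/5 + (⅕)*5) = (4*f)*(f/5 + 1) = (4*f)*(1 + f/5) = 4*f*(1 + f/5))
T(D) = D*(-16/5 + D) (T(D) = D*((⅘)*(-1)*(5 - 1) + D) = D*((⅘)*(-1)*4 + D) = D*(-16/5 + D))
(-98 + T(-10))*118 = (-98 + (⅕)*(-10)*(-16 + 5*(-10)))*118 = (-98 + (⅕)*(-10)*(-16 - 50))*118 = (-98 + (⅕)*(-10)*(-66))*118 = (-98 + 132)*118 = 34*118 = 4012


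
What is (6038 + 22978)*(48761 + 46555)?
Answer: 2765689056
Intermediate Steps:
(6038 + 22978)*(48761 + 46555) = 29016*95316 = 2765689056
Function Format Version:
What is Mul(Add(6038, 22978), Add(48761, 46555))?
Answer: 2765689056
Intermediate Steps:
Mul(Add(6038, 22978), Add(48761, 46555)) = Mul(29016, 95316) = 2765689056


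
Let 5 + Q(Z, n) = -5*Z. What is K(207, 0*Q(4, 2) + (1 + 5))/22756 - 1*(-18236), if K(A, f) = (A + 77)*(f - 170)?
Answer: 103732960/5689 ≈ 18234.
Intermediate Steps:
Q(Z, n) = -5 - 5*Z
K(A, f) = (-170 + f)*(77 + A) (K(A, f) = (77 + A)*(-170 + f) = (-170 + f)*(77 + A))
K(207, 0*Q(4, 2) + (1 + 5))/22756 - 1*(-18236) = (-13090 - 170*207 + 77*(0*(-5 - 5*4) + (1 + 5)) + 207*(0*(-5 - 5*4) + (1 + 5)))/22756 - 1*(-18236) = (-13090 - 35190 + 77*(0*(-5 - 20) + 6) + 207*(0*(-5 - 20) + 6))*(1/22756) + 18236 = (-13090 - 35190 + 77*(0*(-25) + 6) + 207*(0*(-25) + 6))*(1/22756) + 18236 = (-13090 - 35190 + 77*(0 + 6) + 207*(0 + 6))*(1/22756) + 18236 = (-13090 - 35190 + 77*6 + 207*6)*(1/22756) + 18236 = (-13090 - 35190 + 462 + 1242)*(1/22756) + 18236 = -46576*1/22756 + 18236 = -11644/5689 + 18236 = 103732960/5689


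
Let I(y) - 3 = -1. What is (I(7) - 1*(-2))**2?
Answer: 16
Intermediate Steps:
I(y) = 2 (I(y) = 3 - 1 = 2)
(I(7) - 1*(-2))**2 = (2 - 1*(-2))**2 = (2 + 2)**2 = 4**2 = 16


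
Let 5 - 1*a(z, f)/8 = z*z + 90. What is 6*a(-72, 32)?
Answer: -252912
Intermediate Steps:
a(z, f) = -680 - 8*z² (a(z, f) = 40 - 8*(z*z + 90) = 40 - 8*(z² + 90) = 40 - 8*(90 + z²) = 40 + (-720 - 8*z²) = -680 - 8*z²)
6*a(-72, 32) = 6*(-680 - 8*(-72)²) = 6*(-680 - 8*5184) = 6*(-680 - 41472) = 6*(-42152) = -252912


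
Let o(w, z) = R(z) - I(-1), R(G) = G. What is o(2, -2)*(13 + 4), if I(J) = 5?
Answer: -119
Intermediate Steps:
o(w, z) = -5 + z (o(w, z) = z - 1*5 = z - 5 = -5 + z)
o(2, -2)*(13 + 4) = (-5 - 2)*(13 + 4) = -7*17 = -119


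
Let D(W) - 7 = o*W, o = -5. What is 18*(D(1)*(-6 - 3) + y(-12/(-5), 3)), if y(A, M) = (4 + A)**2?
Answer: 10332/25 ≈ 413.28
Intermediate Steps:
D(W) = 7 - 5*W
18*(D(1)*(-6 - 3) + y(-12/(-5), 3)) = 18*((7 - 5*1)*(-6 - 3) + (4 - 12/(-5))**2) = 18*((7 - 5)*(-9) + (4 - 12*(-1/5))**2) = 18*(2*(-9) + (4 + 12/5)**2) = 18*(-18 + (32/5)**2) = 18*(-18 + 1024/25) = 18*(574/25) = 10332/25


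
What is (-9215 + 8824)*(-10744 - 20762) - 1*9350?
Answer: 12309496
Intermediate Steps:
(-9215 + 8824)*(-10744 - 20762) - 1*9350 = -391*(-31506) - 9350 = 12318846 - 9350 = 12309496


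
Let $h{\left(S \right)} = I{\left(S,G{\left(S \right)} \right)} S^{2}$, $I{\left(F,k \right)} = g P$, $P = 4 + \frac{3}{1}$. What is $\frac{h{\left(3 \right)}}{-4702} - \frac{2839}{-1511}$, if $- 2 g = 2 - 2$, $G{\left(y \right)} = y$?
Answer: $\frac{2839}{1511} \approx 1.8789$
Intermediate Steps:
$P = 7$ ($P = 4 + 3 \cdot 1 = 4 + 3 = 7$)
$g = 0$ ($g = - \frac{2 - 2}{2} = \left(- \frac{1}{2}\right) 0 = 0$)
$I{\left(F,k \right)} = 0$ ($I{\left(F,k \right)} = 0 \cdot 7 = 0$)
$h{\left(S \right)} = 0$ ($h{\left(S \right)} = 0 S^{2} = 0$)
$\frac{h{\left(3 \right)}}{-4702} - \frac{2839}{-1511} = \frac{0}{-4702} - \frac{2839}{-1511} = 0 \left(- \frac{1}{4702}\right) - - \frac{2839}{1511} = 0 + \frac{2839}{1511} = \frac{2839}{1511}$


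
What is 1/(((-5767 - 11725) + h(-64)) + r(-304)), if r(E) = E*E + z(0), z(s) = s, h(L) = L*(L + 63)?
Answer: 1/74988 ≈ 1.3335e-5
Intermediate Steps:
h(L) = L*(63 + L)
r(E) = E**2 (r(E) = E*E + 0 = E**2 + 0 = E**2)
1/(((-5767 - 11725) + h(-64)) + r(-304)) = 1/(((-5767 - 11725) - 64*(63 - 64)) + (-304)**2) = 1/((-17492 - 64*(-1)) + 92416) = 1/((-17492 + 64) + 92416) = 1/(-17428 + 92416) = 1/74988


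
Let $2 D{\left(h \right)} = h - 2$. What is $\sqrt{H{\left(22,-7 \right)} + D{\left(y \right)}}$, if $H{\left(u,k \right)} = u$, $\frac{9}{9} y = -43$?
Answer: $\frac{i \sqrt{2}}{2} \approx 0.70711 i$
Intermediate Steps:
$y = -43$
$D{\left(h \right)} = -1 + \frac{h}{2}$ ($D{\left(h \right)} = \frac{h - 2}{2} = \frac{-2 + h}{2} = -1 + \frac{h}{2}$)
$\sqrt{H{\left(22,-7 \right)} + D{\left(y \right)}} = \sqrt{22 + \left(-1 + \frac{1}{2} \left(-43\right)\right)} = \sqrt{22 - \frac{45}{2}} = \sqrt{- \frac{1}{2}} = \frac{i \sqrt{2}}{2}$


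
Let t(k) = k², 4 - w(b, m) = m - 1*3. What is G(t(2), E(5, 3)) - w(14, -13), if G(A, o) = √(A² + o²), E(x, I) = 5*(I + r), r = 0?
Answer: -20 + √241 ≈ -4.4758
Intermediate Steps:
w(b, m) = 7 - m (w(b, m) = 4 - (m - 1*3) = 4 - (m - 3) = 4 - (-3 + m) = 4 + (3 - m) = 7 - m)
E(x, I) = 5*I (E(x, I) = 5*(I + 0) = 5*I)
G(t(2), E(5, 3)) - w(14, -13) = √((2²)² + (5*3)²) - (7 - 1*(-13)) = √(4² + 15²) - (7 + 13) = √(16 + 225) - 1*20 = √241 - 20 = -20 + √241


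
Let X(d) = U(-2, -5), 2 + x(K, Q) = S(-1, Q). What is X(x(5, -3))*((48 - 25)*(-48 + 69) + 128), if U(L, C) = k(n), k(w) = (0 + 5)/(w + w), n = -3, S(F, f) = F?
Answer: -3055/6 ≈ -509.17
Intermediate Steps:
x(K, Q) = -3 (x(K, Q) = -2 - 1 = -3)
k(w) = 5/(2*w) (k(w) = 5/((2*w)) = 5*(1/(2*w)) = 5/(2*w))
U(L, C) = -⅚ (U(L, C) = (5/2)/(-3) = (5/2)*(-⅓) = -⅚)
X(d) = -⅚
X(x(5, -3))*((48 - 25)*(-48 + 69) + 128) = -5*((48 - 25)*(-48 + 69) + 128)/6 = -5*(23*21 + 128)/6 = -5*(483 + 128)/6 = -⅚*611 = -3055/6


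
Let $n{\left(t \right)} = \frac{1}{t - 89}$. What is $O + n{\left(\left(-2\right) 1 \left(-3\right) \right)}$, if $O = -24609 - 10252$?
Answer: $- \frac{2893464}{83} \approx -34861.0$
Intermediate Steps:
$O = -34861$ ($O = -24609 - 10252 = -34861$)
$n{\left(t \right)} = \frac{1}{-89 + t}$
$O + n{\left(\left(-2\right) 1 \left(-3\right) \right)} = -34861 + \frac{1}{-89 + \left(-2\right) 1 \left(-3\right)} = -34861 + \frac{1}{-89 - -6} = -34861 + \frac{1}{-89 + 6} = -34861 + \frac{1}{-83} = -34861 - \frac{1}{83} = - \frac{2893464}{83}$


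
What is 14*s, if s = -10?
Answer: -140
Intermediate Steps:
14*s = 14*(-10) = -140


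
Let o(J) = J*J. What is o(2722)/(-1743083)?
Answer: -7409284/1743083 ≈ -4.2507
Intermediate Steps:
o(J) = J²
o(2722)/(-1743083) = 2722²/(-1743083) = 7409284*(-1/1743083) = -7409284/1743083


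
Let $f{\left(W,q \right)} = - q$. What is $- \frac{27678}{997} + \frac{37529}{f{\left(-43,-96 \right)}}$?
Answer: $\frac{34759325}{95712} \approx 363.17$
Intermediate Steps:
$- \frac{27678}{997} + \frac{37529}{f{\left(-43,-96 \right)}} = - \frac{27678}{997} + \frac{37529}{\left(-1\right) \left(-96\right)} = \left(-27678\right) \frac{1}{997} + \frac{37529}{96} = - \frac{27678}{997} + 37529 \cdot \frac{1}{96} = - \frac{27678}{997} + \frac{37529}{96} = \frac{34759325}{95712}$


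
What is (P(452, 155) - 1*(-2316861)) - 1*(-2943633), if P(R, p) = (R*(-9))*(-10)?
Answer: 5301174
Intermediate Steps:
P(R, p) = 90*R (P(R, p) = -9*R*(-10) = 90*R)
(P(452, 155) - 1*(-2316861)) - 1*(-2943633) = (90*452 - 1*(-2316861)) - 1*(-2943633) = (40680 + 2316861) + 2943633 = 2357541 + 2943633 = 5301174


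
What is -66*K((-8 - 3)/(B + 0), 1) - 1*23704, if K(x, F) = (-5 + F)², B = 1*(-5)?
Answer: -24760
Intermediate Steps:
B = -5
-66*K((-8 - 3)/(B + 0), 1) - 1*23704 = -66*(-5 + 1)² - 1*23704 = -66*(-4)² - 23704 = -66*16 - 23704 = -1056 - 23704 = -24760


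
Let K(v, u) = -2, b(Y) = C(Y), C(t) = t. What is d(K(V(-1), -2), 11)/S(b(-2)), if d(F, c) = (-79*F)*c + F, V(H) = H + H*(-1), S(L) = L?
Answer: -868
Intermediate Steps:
b(Y) = Y
V(H) = 0 (V(H) = H - H = 0)
d(F, c) = F - 79*F*c (d(F, c) = -79*F*c + F = F - 79*F*c)
d(K(V(-1), -2), 11)/S(b(-2)) = -2*(1 - 79*11)/(-2) = -2*(1 - 869)*(-1/2) = -2*(-868)*(-1/2) = 1736*(-1/2) = -868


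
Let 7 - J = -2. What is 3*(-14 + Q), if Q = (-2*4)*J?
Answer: -258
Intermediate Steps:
J = 9 (J = 7 - 1*(-2) = 7 + 2 = 9)
Q = -72 (Q = -2*4*9 = -8*9 = -72)
3*(-14 + Q) = 3*(-14 - 72) = 3*(-86) = -258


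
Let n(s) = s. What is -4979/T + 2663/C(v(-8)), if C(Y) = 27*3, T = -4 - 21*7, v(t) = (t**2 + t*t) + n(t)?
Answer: 805412/12231 ≈ 65.850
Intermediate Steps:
v(t) = t + 2*t**2 (v(t) = (t**2 + t*t) + t = (t**2 + t**2) + t = 2*t**2 + t = t + 2*t**2)
T = -151 (T = -4 - 147 = -151)
C(Y) = 81
-4979/T + 2663/C(v(-8)) = -4979/(-151) + 2663/81 = -4979*(-1/151) + 2663*(1/81) = 4979/151 + 2663/81 = 805412/12231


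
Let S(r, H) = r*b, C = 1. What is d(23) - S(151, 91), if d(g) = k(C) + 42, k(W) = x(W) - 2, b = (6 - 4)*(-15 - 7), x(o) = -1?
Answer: 6683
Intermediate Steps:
b = -44 (b = 2*(-22) = -44)
S(r, H) = -44*r (S(r, H) = r*(-44) = -44*r)
k(W) = -3 (k(W) = -1 - 2 = -3)
d(g) = 39 (d(g) = -3 + 42 = 39)
d(23) - S(151, 91) = 39 - (-44)*151 = 39 - 1*(-6644) = 39 + 6644 = 6683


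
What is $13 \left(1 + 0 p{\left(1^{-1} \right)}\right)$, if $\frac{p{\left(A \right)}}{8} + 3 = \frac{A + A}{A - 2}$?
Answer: $13$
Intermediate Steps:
$p{\left(A \right)} = -24 + \frac{16 A}{-2 + A}$ ($p{\left(A \right)} = -24 + 8 \frac{A + A}{A - 2} = -24 + 8 \frac{2 A}{-2 + A} = -24 + \frac{16 A}{-2 + A}$)
$13 \left(1 + 0 p{\left(1^{-1} \right)}\right) = 13 \left(1 + 0 \frac{8 \left(6 - 1^{-1}\right)}{-2 + 1^{-1}}\right) = 13 \left(1 + 0 \frac{8 \left(6 - 1\right)}{-2 + 1}\right) = 13 \left(1 + 0 \frac{8 \left(6 - 1\right)}{-1}\right) = 13 \left(1 + 0 \cdot 8 \left(-1\right) 5\right) = 13 \left(1 + 0 \left(-40\right)\right) = 13 \left(1 + 0\right) = 13 \cdot 1 = 13$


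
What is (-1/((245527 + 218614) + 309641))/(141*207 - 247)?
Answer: -1/22393251080 ≈ -4.4656e-11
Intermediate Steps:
(-1/((245527 + 218614) + 309641))/(141*207 - 247) = (-1/(464141 + 309641))/(29187 - 247) = -1/773782/28940 = -1*1/773782*(1/28940) = -1/773782*1/28940 = -1/22393251080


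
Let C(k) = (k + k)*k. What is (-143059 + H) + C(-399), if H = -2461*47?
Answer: 59676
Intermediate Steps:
H = -115667
C(k) = 2*k² (C(k) = (2*k)*k = 2*k²)
(-143059 + H) + C(-399) = (-143059 - 115667) + 2*(-399)² = -258726 + 2*159201 = -258726 + 318402 = 59676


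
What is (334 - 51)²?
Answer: 80089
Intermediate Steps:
(334 - 51)² = 283² = 80089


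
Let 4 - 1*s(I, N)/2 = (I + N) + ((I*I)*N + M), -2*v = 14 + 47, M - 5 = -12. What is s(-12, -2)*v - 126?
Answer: -19219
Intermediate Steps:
M = -7 (M = 5 - 12 = -7)
v = -61/2 (v = -(14 + 47)/2 = -½*61 = -61/2 ≈ -30.500)
s(I, N) = 22 - 2*I - 2*N - 2*N*I² (s(I, N) = 8 - 2*((I + N) + ((I*I)*N - 7)) = 8 - 2*((I + N) + (I²*N - 7)) = 8 - 2*((I + N) + (N*I² - 7)) = 8 - 2*((I + N) + (-7 + N*I²)) = 8 - 2*(-7 + I + N + N*I²) = 8 + (14 - 2*I - 2*N - 2*N*I²) = 22 - 2*I - 2*N - 2*N*I²)
s(-12, -2)*v - 126 = (22 - 2*(-12) - 2*(-2) - 2*(-2)*(-12)²)*(-61/2) - 126 = (22 + 24 + 4 - 2*(-2)*144)*(-61/2) - 126 = (22 + 24 + 4 + 576)*(-61/2) - 126 = 626*(-61/2) - 126 = -19093 - 126 = -19219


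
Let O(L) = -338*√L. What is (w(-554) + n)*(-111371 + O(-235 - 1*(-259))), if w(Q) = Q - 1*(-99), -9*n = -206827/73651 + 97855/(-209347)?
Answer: 7026254544290545811/138767543073 + 42647979024525316*√6/138767543073 ≈ 5.1386e+7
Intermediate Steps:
n = 50505730574/138767543073 (n = -(-206827/73651 + 97855/(-209347))/9 = -(-206827*1/73651 + 97855*(-1/209347))/9 = -(-206827/73651 - 97855/209347)/9 = -⅑*(-50505730574/15418615897) = 50505730574/138767543073 ≈ 0.36396)
w(Q) = 99 + Q (w(Q) = Q + 99 = 99 + Q)
(w(-554) + n)*(-111371 + O(-235 - 1*(-259))) = ((99 - 554) + 50505730574/138767543073)*(-111371 - 338*√(-235 - 1*(-259))) = (-455 + 50505730574/138767543073)*(-111371 - 338*√(-235 + 259)) = -63088726367641*(-111371 - 676*√6)/138767543073 = 7026254544290545811/138767543073 + 42647979024525316*√6/138767543073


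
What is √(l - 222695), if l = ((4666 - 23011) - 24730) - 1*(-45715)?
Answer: I*√220055 ≈ 469.1*I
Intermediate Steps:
l = 2640 (l = (-18345 - 24730) + 45715 = -43075 + 45715 = 2640)
√(l - 222695) = √(2640 - 222695) = √(-220055) = I*√220055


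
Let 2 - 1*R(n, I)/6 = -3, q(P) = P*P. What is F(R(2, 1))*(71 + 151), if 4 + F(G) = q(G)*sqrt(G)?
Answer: -888 + 199800*sqrt(30) ≈ 1.0935e+6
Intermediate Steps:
q(P) = P**2
R(n, I) = 30 (R(n, I) = 12 - 6*(-3) = 12 + 18 = 30)
F(G) = -4 + G**(5/2) (F(G) = -4 + G**2*sqrt(G) = -4 + G**(5/2))
F(R(2, 1))*(71 + 151) = (-4 + 30**(5/2))*(71 + 151) = (-4 + 900*sqrt(30))*222 = -888 + 199800*sqrt(30)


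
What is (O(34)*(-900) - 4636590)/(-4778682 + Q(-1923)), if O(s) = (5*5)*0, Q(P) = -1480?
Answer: 2318295/2390081 ≈ 0.96996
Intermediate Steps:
O(s) = 0 (O(s) = 25*0 = 0)
(O(34)*(-900) - 4636590)/(-4778682 + Q(-1923)) = (0*(-900) - 4636590)/(-4778682 - 1480) = (0 - 4636590)/(-4780162) = -4636590*(-1/4780162) = 2318295/2390081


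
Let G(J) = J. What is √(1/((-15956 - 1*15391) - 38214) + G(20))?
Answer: √10752731651/23187 ≈ 4.4721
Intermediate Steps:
√(1/((-15956 - 1*15391) - 38214) + G(20)) = √(1/((-15956 - 1*15391) - 38214) + 20) = √(1/((-15956 - 15391) - 38214) + 20) = √(1/(-31347 - 38214) + 20) = √(1/(-69561) + 20) = √(-1/69561 + 20) = √(1391219/69561) = √10752731651/23187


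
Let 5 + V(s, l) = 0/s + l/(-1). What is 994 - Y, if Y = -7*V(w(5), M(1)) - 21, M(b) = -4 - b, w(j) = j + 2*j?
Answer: 1015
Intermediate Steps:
w(j) = 3*j
V(s, l) = -5 - l (V(s, l) = -5 + (0/s + l/(-1)) = -5 + (0 + l*(-1)) = -5 + (0 - l) = -5 - l)
Y = -21 (Y = -7*(-5 - (-4 - 1*1)) - 21 = -7*(-5 - (-4 - 1)) - 21 = -7*(-5 - 1*(-5)) - 21 = -7*(-5 + 5) - 21 = -7*0 - 21 = 0 - 21 = -21)
994 - Y = 994 - 1*(-21) = 994 + 21 = 1015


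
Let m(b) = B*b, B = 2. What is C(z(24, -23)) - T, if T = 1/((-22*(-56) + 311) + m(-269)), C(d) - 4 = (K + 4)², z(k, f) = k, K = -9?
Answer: 29144/1005 ≈ 28.999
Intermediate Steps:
m(b) = 2*b
C(d) = 29 (C(d) = 4 + (-9 + 4)² = 4 + (-5)² = 4 + 25 = 29)
T = 1/1005 (T = 1/((-22*(-56) + 311) + 2*(-269)) = 1/((1232 + 311) - 538) = 1/(1543 - 538) = 1/1005 ≈ 0.00099503)
C(z(24, -23)) - T = 29 - 1*1/1005 = 29 - 1/1005 = 29144/1005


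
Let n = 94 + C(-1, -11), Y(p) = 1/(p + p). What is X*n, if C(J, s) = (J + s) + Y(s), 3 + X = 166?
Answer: 293889/22 ≈ 13359.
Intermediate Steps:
Y(p) = 1/(2*p)
X = 163 (X = -3 + 166 = 163)
C(J, s) = J + s + 1/(2*s) (C(J, s) = (J + s) + 1/(2*s) = J + s + 1/(2*s))
n = 1803/22 (n = 94 + (-1 - 11 + (1/2)/(-11)) = 94 + (-1 - 11 + (1/2)*(-1/11)) = 94 + (-1 - 11 - 1/22) = 94 - 265/22 = 1803/22 ≈ 81.955)
X*n = 163*(1803/22) = 293889/22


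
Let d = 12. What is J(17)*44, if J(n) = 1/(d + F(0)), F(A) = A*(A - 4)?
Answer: 11/3 ≈ 3.6667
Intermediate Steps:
F(A) = A*(-4 + A)
J(n) = 1/12 (J(n) = 1/(12 + 0*(-4 + 0)) = 1/(12 + 0*(-4)) = 1/(12 + 0) = 1/12)
J(17)*44 = (1/12)*44 = 11/3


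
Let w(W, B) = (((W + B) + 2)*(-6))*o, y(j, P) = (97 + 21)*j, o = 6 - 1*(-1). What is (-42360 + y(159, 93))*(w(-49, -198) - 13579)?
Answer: 77613822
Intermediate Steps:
o = 7 (o = 6 + 1 = 7)
y(j, P) = 118*j
w(W, B) = -84 - 42*B - 42*W (w(W, B) = (((W + B) + 2)*(-6))*7 = (((B + W) + 2)*(-6))*7 = ((2 + B + W)*(-6))*7 = (-12 - 6*B - 6*W)*7 = -84 - 42*B - 42*W)
(-42360 + y(159, 93))*(w(-49, -198) - 13579) = (-42360 + 118*159)*((-84 - 42*(-198) - 42*(-49)) - 13579) = (-42360 + 18762)*((-84 + 8316 + 2058) - 13579) = -23598*(10290 - 13579) = -23598*(-3289) = 77613822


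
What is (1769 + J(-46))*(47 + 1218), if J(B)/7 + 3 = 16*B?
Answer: -4306060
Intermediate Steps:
J(B) = -21 + 112*B (J(B) = -21 + 7*(16*B) = -21 + 112*B)
(1769 + J(-46))*(47 + 1218) = (1769 + (-21 + 112*(-46)))*(47 + 1218) = (1769 + (-21 - 5152))*1265 = (1769 - 5173)*1265 = -3404*1265 = -4306060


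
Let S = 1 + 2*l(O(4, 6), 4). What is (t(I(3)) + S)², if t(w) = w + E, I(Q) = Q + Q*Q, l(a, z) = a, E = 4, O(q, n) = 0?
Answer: 289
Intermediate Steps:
I(Q) = Q + Q²
t(w) = 4 + w (t(w) = w + 4 = 4 + w)
S = 1 (S = 1 + 2*0 = 1 + 0 = 1)
(t(I(3)) + S)² = ((4 + 3*(1 + 3)) + 1)² = ((4 + 3*4) + 1)² = ((4 + 12) + 1)² = (16 + 1)² = 17² = 289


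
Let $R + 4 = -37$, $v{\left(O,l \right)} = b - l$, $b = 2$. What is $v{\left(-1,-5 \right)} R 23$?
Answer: $-6601$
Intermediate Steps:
$v{\left(O,l \right)} = 2 - l$
$R = -41$ ($R = -4 - 37 = -41$)
$v{\left(-1,-5 \right)} R 23 = \left(2 - -5\right) \left(-41\right) 23 = \left(2 + 5\right) \left(-41\right) 23 = 7 \left(-41\right) 23 = \left(-287\right) 23 = -6601$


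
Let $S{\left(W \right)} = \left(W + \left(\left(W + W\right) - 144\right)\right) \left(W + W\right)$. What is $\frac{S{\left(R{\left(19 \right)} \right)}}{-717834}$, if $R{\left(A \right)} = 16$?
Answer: $\frac{512}{119639} \approx 0.0042795$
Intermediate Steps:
$S{\left(W \right)} = 2 W \left(-144 + 3 W\right)$ ($S{\left(W \right)} = \left(W + \left(2 W - 144\right)\right) 2 W = \left(W + \left(-144 + 2 W\right)\right) 2 W = \left(-144 + 3 W\right) 2 W = 2 W \left(-144 + 3 W\right)$)
$\frac{S{\left(R{\left(19 \right)} \right)}}{-717834} = \frac{6 \cdot 16 \left(-48 + 16\right)}{-717834} = 6 \cdot 16 \left(-32\right) \left(- \frac{1}{717834}\right) = \left(-3072\right) \left(- \frac{1}{717834}\right) = \frac{512}{119639}$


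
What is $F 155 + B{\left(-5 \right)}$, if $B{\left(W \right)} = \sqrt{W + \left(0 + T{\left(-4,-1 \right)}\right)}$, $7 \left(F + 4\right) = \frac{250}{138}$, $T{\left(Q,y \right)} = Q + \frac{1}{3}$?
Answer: $- \frac{280085}{483} + \frac{i \sqrt{78}}{3} \approx -579.89 + 2.9439 i$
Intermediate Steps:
$T{\left(Q,y \right)} = \frac{1}{3} + Q$ ($T{\left(Q,y \right)} = Q + \frac{1}{3} = \frac{1}{3} + Q$)
$F = - \frac{1807}{483}$ ($F = -4 + \frac{250 \cdot \frac{1}{138}}{7} = -4 + \frac{1}{7} \cdot \frac{125}{69} = -4 + \frac{125}{483} = - \frac{1807}{483} \approx -3.7412$)
$B{\left(W \right)} = \sqrt{- \frac{11}{3} + W}$ ($B{\left(W \right)} = \sqrt{W + \left(0 + \left(\frac{1}{3} - 4\right)\right)} = \sqrt{W + \left(0 - \frac{11}{3}\right)} = \sqrt{W - \frac{11}{3}} = \sqrt{- \frac{11}{3} + W}$)
$F 155 + B{\left(-5 \right)} = \left(- \frac{1807}{483}\right) 155 + \frac{\sqrt{-33 + 9 \left(-5\right)}}{3} = - \frac{280085}{483} + \frac{\sqrt{-33 - 45}}{3} = - \frac{280085}{483} + \frac{\sqrt{-78}}{3} = - \frac{280085}{483} + \frac{i \sqrt{78}}{3}$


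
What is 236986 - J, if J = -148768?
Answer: 385754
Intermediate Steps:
236986 - J = 236986 - 1*(-148768) = 236986 + 148768 = 385754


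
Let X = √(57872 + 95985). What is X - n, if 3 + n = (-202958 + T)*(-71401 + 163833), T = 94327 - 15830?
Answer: 11504179155 + √153857 ≈ 1.1504e+10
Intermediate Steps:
T = 78497
X = √153857 ≈ 392.25
n = -11504179155 (n = -3 + (-202958 + 78497)*(-71401 + 163833) = -3 - 124461*92432 = -3 - 11504179152 = -11504179155)
X - n = √153857 - 1*(-11504179155) = √153857 + 11504179155 = 11504179155 + √153857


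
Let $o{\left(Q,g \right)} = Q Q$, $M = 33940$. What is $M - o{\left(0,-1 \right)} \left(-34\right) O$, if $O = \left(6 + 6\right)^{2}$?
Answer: $33940$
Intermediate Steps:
$o{\left(Q,g \right)} = Q^{2}$
$O = 144$ ($O = 12^{2} = 144$)
$M - o{\left(0,-1 \right)} \left(-34\right) O = 33940 - 0^{2} \left(-34\right) 144 = 33940 - 0 \left(-34\right) 144 = 33940 - 0 \cdot 144 = 33940 - 0 = 33940 + 0 = 33940$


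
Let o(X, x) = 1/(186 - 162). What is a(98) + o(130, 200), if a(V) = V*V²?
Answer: 22588609/24 ≈ 9.4119e+5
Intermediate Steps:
o(X, x) = 1/24
a(V) = V³
a(98) + o(130, 200) = 98³ + 1/24 = 941192 + 1/24 = 22588609/24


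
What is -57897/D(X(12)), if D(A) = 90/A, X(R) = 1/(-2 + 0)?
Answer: 6433/20 ≈ 321.65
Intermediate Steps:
X(R) = -½ (X(R) = 1/(-2) = -½)
-57897/D(X(12)) = -57897/(90/(-½)) = -57897/(90*(-2)) = -57897/(-180) = -57897*(-1/180) = 6433/20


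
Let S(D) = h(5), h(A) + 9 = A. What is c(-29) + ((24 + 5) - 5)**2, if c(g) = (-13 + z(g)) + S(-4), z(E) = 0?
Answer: 559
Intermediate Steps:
h(A) = -9 + A
S(D) = -4 (S(D) = -9 + 5 = -4)
c(g) = -17 (c(g) = (-13 + 0) - 4 = -13 - 4 = -17)
c(-29) + ((24 + 5) - 5)**2 = -17 + ((24 + 5) - 5)**2 = -17 + (29 - 5)**2 = -17 + 24**2 = -17 + 576 = 559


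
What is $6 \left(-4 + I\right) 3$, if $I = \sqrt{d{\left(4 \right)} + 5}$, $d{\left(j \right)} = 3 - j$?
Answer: $-36$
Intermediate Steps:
$I = 2$ ($I = \sqrt{\left(3 - 4\right) + 5} = \sqrt{-1 + 5} = \sqrt{4} = 2$)
$6 \left(-4 + I\right) 3 = 6 \left(-4 + 2\right) 3 = 6 \left(-2\right) 3 = \left(-12\right) 3 = -36$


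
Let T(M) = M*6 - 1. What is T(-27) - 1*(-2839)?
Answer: 2676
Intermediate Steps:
T(M) = -1 + 6*M (T(M) = 6*M - 1 = -1 + 6*M)
T(-27) - 1*(-2839) = (-1 + 6*(-27)) - 1*(-2839) = (-1 - 162) + 2839 = -163 + 2839 = 2676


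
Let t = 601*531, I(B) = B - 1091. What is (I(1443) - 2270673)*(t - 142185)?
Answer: -401724219666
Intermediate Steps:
I(B) = -1091 + B
t = 319131
(I(1443) - 2270673)*(t - 142185) = ((-1091 + 1443) - 2270673)*(319131 - 142185) = (352 - 2270673)*176946 = -2270321*176946 = -401724219666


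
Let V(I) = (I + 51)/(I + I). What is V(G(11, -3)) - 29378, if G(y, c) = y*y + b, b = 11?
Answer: -2585203/88 ≈ -29377.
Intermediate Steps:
G(y, c) = 11 + y**2 (G(y, c) = y*y + 11 = y**2 + 11 = 11 + y**2)
V(I) = (51 + I)/(2*I) (V(I) = (51 + I)/((2*I)) = (51 + I)*(1/(2*I)) = (51 + I)/(2*I))
V(G(11, -3)) - 29378 = (51 + (11 + 11**2))/(2*(11 + 11**2)) - 29378 = (51 + (11 + 121))/(2*(11 + 121)) - 29378 = (1/2)*(51 + 132)/132 - 29378 = (1/2)*(1/132)*183 - 29378 = 61/88 - 29378 = -2585203/88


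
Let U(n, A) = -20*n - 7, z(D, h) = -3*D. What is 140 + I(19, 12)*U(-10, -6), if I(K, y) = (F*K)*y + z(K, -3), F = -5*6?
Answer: -1330981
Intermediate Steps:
F = -30
I(K, y) = -3*K - 30*K*y (I(K, y) = (-30*K)*y - 3*K = -30*K*y - 3*K = -3*K - 30*K*y)
U(n, A) = -7 - 20*n
140 + I(19, 12)*U(-10, -6) = 140 + (3*19*(-1 - 10*12))*(-7 - 20*(-10)) = 140 + (3*19*(-1 - 120))*(-7 + 200) = 140 + (3*19*(-121))*193 = 140 - 6897*193 = 140 - 1331121 = -1330981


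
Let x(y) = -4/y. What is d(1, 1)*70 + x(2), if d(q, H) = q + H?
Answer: 138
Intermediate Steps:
d(q, H) = H + q
d(1, 1)*70 + x(2) = (1 + 1)*70 - 4/2 = 2*70 - 4*1/2 = 140 - 2 = 138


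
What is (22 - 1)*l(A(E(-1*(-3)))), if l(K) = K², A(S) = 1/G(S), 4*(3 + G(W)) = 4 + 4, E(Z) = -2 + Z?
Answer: 21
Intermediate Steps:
G(W) = -1 (G(W) = -3 + (4 + 4)/4 = -3 + (¼)*8 = -3 + 2 = -1)
A(S) = -1 (A(S) = 1/(-1) = 1*(-1) = -1)
(22 - 1)*l(A(E(-1*(-3)))) = (22 - 1)*(-1)² = 21*1 = 21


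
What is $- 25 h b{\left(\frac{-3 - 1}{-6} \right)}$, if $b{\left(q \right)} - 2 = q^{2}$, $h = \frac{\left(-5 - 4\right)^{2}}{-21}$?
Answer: $\frac{1650}{7} \approx 235.71$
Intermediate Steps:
$h = - \frac{27}{7}$ ($h = \left(-9\right)^{2} \left(- \frac{1}{21}\right) = 81 \left(- \frac{1}{21}\right) = - \frac{27}{7} \approx -3.8571$)
$b{\left(q \right)} = 2 + q^{2}$
$- 25 h b{\left(\frac{-3 - 1}{-6} \right)} = \left(-25\right) \left(- \frac{27}{7}\right) \left(2 + \left(\frac{-3 - 1}{-6}\right)^{2}\right) = \frac{675 \left(2 + \left(\left(-3 - 1\right) \left(- \frac{1}{6}\right)\right)^{2}\right)}{7} = \frac{675 \left(2 + \left(\left(-4\right) \left(- \frac{1}{6}\right)\right)^{2}\right)}{7} = \frac{675 \left(2 + \left(\frac{2}{3}\right)^{2}\right)}{7} = \frac{675 \left(2 + \frac{4}{9}\right)}{7} = \frac{675}{7} \cdot \frac{22}{9} = \frac{1650}{7}$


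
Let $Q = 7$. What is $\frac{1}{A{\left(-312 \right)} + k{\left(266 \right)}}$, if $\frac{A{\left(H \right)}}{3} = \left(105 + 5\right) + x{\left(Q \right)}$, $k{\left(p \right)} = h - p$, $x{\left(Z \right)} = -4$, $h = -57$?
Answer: $- \frac{1}{5} \approx -0.2$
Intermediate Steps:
$k{\left(p \right)} = -57 - p$
$A{\left(H \right)} = 318$ ($A{\left(H \right)} = 3 \left(\left(105 + 5\right) - 4\right) = 3 \left(110 - 4\right) = 3 \cdot 106 = 318$)
$\frac{1}{A{\left(-312 \right)} + k{\left(266 \right)}} = \frac{1}{318 - 323} = \frac{1}{-5} = - \frac{1}{5}$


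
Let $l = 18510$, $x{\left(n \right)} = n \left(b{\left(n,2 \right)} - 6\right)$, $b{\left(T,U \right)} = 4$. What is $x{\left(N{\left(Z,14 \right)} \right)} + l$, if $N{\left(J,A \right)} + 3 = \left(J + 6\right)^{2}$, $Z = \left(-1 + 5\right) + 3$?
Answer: $18178$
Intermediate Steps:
$Z = 7$ ($Z = 4 + 3 = 7$)
$N{\left(J,A \right)} = -3 + \left(6 + J\right)^{2}$ ($N{\left(J,A \right)} = -3 + \left(J + 6\right)^{2} = -3 + \left(6 + J\right)^{2}$)
$x{\left(n \right)} = - 2 n$ ($x{\left(n \right)} = n \left(4 - 6\right) = n \left(-2\right) = - 2 n$)
$x{\left(N{\left(Z,14 \right)} \right)} + l = - 2 \left(-3 + \left(6 + 7\right)^{2}\right) + 18510 = - 2 \left(-3 + 13^{2}\right) + 18510 = - 2 \left(-3 + 169\right) + 18510 = \left(-2\right) 166 + 18510 = -332 + 18510 = 18178$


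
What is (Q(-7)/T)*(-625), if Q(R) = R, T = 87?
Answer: 4375/87 ≈ 50.287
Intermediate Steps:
(Q(-7)/T)*(-625) = -7/87*(-625) = 4375/87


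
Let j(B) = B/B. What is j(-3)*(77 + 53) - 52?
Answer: 78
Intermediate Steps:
j(B) = 1
j(-3)*(77 + 53) - 52 = 1*(77 + 53) - 52 = 1*130 - 52 = 130 - 52 = 78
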